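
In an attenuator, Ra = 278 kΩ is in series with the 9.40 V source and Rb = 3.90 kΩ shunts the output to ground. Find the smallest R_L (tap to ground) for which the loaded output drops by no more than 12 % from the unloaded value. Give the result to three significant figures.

R_L(min) ≈ 28.2 kΩ

Output resistance R_th = Ra‖Rb = (278 × 3.90)/281.9 = 3.846 kΩ.
The fractional drop is R_th/(R_th + R_L); requiring this ≤ 0.120 gives R_L ≥ R_th(1/0.120 − 1) = 3.846 × 7.333 = 28.2 kΩ.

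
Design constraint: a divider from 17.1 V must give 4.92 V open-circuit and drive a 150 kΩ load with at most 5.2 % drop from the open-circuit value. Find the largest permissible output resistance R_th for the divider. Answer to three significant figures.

R_th ≤ 8.23 kΩ

Loading drop = R_th/(R_th + R_L) ≤ 0.0520, so R_th ≤ R_L · ε/(1−ε) = 150 kΩ × 0.0520/0.9480 = 8.23 kΩ.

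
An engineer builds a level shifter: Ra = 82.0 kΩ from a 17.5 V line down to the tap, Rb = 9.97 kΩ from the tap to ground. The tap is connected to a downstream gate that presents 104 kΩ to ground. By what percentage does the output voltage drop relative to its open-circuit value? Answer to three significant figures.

The divider's output (Thévenin) resistance is Ra‖Rb = 8.889 kΩ.
Fractional drop under load = R_th/(R_th + R_L) = 8.889 / (8.889 + 104) = 0.07874.
So the output falls by 7.87 %.

7.87 %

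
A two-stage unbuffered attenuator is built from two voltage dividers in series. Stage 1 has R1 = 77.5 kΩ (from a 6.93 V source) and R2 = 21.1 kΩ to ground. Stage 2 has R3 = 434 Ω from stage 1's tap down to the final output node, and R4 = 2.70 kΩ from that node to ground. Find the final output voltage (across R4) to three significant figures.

Stage 2 presents R3+R4 = 3134 Ω as a load on stage 1's tap.
Stage 1's lower leg becomes R2‖(R3+R4) = 2729 Ω, so V_mid = 6.93 × 2729/80230 = 0.2357 V.
Stage 2 is itself unloaded: V_out = V_mid × R4/(R3+R4) = 0.2357 × 2700/3134 = 0.203 V.

V_out ≈ 0.203 V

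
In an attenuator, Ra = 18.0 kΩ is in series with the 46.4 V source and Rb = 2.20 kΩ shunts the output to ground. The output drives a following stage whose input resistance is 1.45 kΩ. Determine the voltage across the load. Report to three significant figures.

V_out ≈ 2.15 V

The load sits in parallel with Rb: Rb‖R_L = (2.20 × 1.45) / (2.20 + 1.45) = 0.8740 kΩ.
V_out = 46.4 × 0.8740 / (18.0 + 0.8740) = 46.4 × 0.8740/18.87 = 2.15 V.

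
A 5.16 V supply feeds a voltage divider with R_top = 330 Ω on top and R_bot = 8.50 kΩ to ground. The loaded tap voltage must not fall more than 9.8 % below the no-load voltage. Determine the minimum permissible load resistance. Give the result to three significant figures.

Output resistance R_th = R_top‖R_bot = (330 × 8500)/8830 = 317.7 Ω.
The fractional drop is R_th/(R_th + R_L); requiring this ≤ 0.0980 gives R_L ≥ R_th(1/0.0980 − 1) = 317.7 × 9.204 = 2.92 kΩ.

R_L(min) ≈ 2.92 kΩ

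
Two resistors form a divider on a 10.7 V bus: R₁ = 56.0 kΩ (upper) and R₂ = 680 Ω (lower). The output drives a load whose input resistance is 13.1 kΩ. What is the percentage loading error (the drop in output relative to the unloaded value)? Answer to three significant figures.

The divider's output (Thévenin) resistance is R₁‖R₂ = 671.8 Ω.
Fractional drop under load = R_th/(R_th + R_L) = 671.8 / (671.8 + 13100) = 0.04878.
So the output falls by 4.88 %.

4.88 %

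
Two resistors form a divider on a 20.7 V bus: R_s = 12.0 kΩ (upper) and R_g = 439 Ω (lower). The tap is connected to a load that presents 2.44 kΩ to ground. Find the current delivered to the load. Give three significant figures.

R_g‖R_L = 372.1 Ω; V_out = 20.7 × 372.1/12370 = 0.6225 V.
I_L = V_out / R_L = 0.6225 / 2.44 kΩ = 0.255 mA.

I_L ≈ 0.255 mA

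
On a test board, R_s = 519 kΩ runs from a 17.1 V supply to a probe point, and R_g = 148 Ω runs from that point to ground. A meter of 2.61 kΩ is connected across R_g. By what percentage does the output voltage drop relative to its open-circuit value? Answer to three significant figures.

5.36 %

The divider's output (Thévenin) resistance is R_s‖R_g = 148.0 Ω.
Fractional drop under load = R_th/(R_th + R_L) = 148.0 / (148.0 + 2610) = 0.05365.
So the output falls by 5.36 %.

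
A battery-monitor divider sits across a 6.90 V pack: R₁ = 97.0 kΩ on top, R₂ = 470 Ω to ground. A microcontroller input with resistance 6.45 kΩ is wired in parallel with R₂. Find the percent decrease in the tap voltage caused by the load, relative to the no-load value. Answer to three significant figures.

6.76 %

The divider's output (Thévenin) resistance is R₁‖R₂ = 467.7 Ω.
Fractional drop under load = R_th/(R_th + R_L) = 467.7 / (467.7 + 6450) = 0.06761.
So the output falls by 6.76 %.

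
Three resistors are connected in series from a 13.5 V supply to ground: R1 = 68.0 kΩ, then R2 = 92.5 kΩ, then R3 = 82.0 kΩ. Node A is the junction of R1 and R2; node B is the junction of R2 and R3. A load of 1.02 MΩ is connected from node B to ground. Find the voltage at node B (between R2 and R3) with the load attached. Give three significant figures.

V ≈ 4.33 V

At node B, R3 is in parallel with the load: R3‖R_L = 75.90 kΩ.
Below node A the resistance is R2 + (R3‖R_L) = 168.4 kΩ, so V_A = 13.5 × 168.4/236.4 = 9.617 V.
Then V_B = V_A × (R3‖R_L)/(R2 + R3‖R_L) = 9.617 × 75.90/168.4 = 4.33 V.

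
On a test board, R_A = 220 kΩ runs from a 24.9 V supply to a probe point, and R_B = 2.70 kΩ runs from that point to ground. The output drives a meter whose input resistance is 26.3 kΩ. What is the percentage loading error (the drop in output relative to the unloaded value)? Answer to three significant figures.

9.21 %

Unloaded V = 24.9 × 2.70/222.7 = 0.30189 V.
Loaded: R_B‖R_L = 2.449 kΩ, giving V = 24.9 × 2.449/222.4 = 0.27409 V.
Drop = (0.30189 − 0.27409) / 0.30189 = 9.21 %.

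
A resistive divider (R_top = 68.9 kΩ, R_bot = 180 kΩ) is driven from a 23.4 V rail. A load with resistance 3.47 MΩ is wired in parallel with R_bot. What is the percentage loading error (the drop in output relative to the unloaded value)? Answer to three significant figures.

1.42 %

The divider's output (Thévenin) resistance is R_top‖R_bot = 49.83 kΩ.
Fractional drop under load = R_th/(R_th + R_L) = 49.83 / (49.83 + 3470) = 0.01416.
So the output falls by 1.42 %.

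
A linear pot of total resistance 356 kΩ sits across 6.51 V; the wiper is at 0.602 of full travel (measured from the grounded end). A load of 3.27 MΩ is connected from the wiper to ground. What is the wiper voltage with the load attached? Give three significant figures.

The wiper splits the pot into (1−α)R = 141.7 kΩ above and αR = 214.3 kΩ below.
Lower section ‖ load = 201.1 kΩ.
V_wiper = 6.51 × 201.1/(141.7 + 201.1) = 3.82 V.

V ≈ 3.82 V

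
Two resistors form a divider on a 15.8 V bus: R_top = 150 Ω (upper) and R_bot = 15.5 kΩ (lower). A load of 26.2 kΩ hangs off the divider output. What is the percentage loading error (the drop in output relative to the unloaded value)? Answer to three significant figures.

0.564 %

The divider's output (Thévenin) resistance is R_top‖R_bot = 148.6 Ω.
Fractional drop under load = R_th/(R_th + R_L) = 148.6 / (148.6 + 26200) = 0.005638.
So the output falls by 0.564 %.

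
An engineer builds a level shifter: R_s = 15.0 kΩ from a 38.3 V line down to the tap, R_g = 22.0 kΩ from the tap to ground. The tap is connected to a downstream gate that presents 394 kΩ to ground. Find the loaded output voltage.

V_out ≈ 22.3 V

The load sits in parallel with R_g: R_g‖R_L = (22.0 × 394) / (22.0 + 394) = 20.84 kΩ.
V_out = 38.3 × 20.84 / (15.0 + 20.84) = 38.3 × 20.84/35.84 = 22.3 V.
(Unloaded it would have been 22.8 V.)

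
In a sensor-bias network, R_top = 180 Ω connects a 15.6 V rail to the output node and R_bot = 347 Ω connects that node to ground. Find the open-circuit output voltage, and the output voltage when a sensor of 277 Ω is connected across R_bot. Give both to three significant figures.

Unloaded: 10.3 V; loaded: 7.19 V

Open-circuit: V = 15.6 × 347/(180 + 347) = 10.3 V.
With the load, R_bot becomes R_bot‖R_L = 154.0 Ω, so V = 15.6 × 154.0/334.0 = 7.19 V.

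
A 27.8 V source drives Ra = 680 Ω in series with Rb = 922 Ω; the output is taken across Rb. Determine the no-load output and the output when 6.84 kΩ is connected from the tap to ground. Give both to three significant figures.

Open-circuit: V = 27.8 × 922/(680 + 922) = 16.0 V.
With the load, Rb becomes Rb‖R_L = 812.5 Ω, so V = 27.8 × 812.5/1492 = 15.1 V.

Unloaded: 16.0 V; loaded: 15.1 V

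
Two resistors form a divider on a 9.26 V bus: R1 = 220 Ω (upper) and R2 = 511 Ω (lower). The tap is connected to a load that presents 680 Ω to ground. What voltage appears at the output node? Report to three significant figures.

V_out ≈ 5.28 V

The load sits in parallel with R2: R2‖R_L = (511 × 680) / (511 + 680) = 291.8 Ω.
V_out = 9.26 × 291.8 / (220 + 291.8) = 9.26 × 291.8/511.8 = 5.28 V.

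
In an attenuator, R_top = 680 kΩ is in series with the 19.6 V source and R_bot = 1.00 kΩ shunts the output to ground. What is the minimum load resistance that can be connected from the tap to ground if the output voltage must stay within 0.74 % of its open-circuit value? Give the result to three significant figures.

Output resistance R_th = R_top‖R_bot = (680000 × 1000)/681000 = 998.5 Ω.
The fractional drop is R_th/(R_th + R_L); requiring this ≤ 0.00740 gives R_L ≥ R_th(1/0.00740 − 1) = 998.5 × 134.1 = 134 kΩ.

R_L(min) ≈ 134 kΩ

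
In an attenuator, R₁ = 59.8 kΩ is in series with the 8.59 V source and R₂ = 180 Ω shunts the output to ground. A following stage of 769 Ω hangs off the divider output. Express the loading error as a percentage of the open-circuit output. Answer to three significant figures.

The divider's output (Thévenin) resistance is R₁‖R₂ = 179.5 Ω.
Fractional drop under load = R_th/(R_th + R_L) = 179.5 / (179.5 + 769) = 0.1892.
So the output falls by 18.9 %.

18.9 %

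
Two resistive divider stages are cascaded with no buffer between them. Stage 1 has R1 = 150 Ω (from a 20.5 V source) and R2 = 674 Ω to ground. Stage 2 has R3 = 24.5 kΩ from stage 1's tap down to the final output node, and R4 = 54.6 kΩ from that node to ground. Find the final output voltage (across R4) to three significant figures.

Stage 2 presents R3+R4 = 79100 Ω as a load on stage 1's tap.
Stage 1's lower leg becomes R2‖(R3+R4) = 668.3 Ω, so V_mid = 20.5 × 668.3/818.3 = 16.74 V.
Stage 2 is itself unloaded: V_out = V_mid × R4/(R3+R4) = 16.74 × 54600/79100 = 11.6 V.

V_out ≈ 11.6 V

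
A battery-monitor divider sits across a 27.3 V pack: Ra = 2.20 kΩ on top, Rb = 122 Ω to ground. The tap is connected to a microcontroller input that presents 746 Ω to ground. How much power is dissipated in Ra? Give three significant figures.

P ≈ 309 mW

Total resistance from the source is Ra + (Rb‖R_L) = 2305 Ω, so I = 27.3/2305 Ω = 11.84 mA.
P = I²·Ra = (11.84 mA)² × 2.20 kΩ = 309 mW.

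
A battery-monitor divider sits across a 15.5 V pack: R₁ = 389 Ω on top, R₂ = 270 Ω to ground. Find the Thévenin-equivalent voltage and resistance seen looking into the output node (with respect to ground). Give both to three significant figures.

V_th = 6.35 V, R_th = 159 Ω

V_th is the open-circuit tap voltage: 15.5 × 270/(389 + 270) = 6.35 V.
With the supply zeroed, R₁ and R₂ appear in parallel from the tap: R_th = R₁‖R₂ = (389 × 270)/659.0 = 159 Ω.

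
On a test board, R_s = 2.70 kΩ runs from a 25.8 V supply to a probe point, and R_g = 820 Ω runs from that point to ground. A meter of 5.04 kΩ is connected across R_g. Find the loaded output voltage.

The load sits in parallel with R_g: R_g‖R_L = (820 × 5040) / (820 + 5040) = 705.3 Ω.
V_out = 25.8 × 705.3 / (2700 + 705.3) = 25.8 × 705.3/3405 = 5.34 V.

V_out ≈ 5.34 V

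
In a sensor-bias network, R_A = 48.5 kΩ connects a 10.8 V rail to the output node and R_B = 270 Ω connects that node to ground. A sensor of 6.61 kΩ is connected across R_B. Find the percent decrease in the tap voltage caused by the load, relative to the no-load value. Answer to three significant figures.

The divider's output (Thévenin) resistance is R_A‖R_B = 268.5 Ω.
Fractional drop under load = R_th/(R_th + R_L) = 268.5 / (268.5 + 6610) = 0.03904.
So the output falls by 3.90 %.

3.90 %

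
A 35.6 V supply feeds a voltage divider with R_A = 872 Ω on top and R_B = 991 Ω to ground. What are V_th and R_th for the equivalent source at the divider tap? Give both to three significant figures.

V_th = 18.9 V, R_th = 464 Ω

V_th is the open-circuit tap voltage: 35.6 × 991/(872 + 991) = 18.9 V.
With the supply zeroed, R_A and R_B appear in parallel from the tap: R_th = R_A‖R_B = (872 × 991)/1863 = 464 Ω.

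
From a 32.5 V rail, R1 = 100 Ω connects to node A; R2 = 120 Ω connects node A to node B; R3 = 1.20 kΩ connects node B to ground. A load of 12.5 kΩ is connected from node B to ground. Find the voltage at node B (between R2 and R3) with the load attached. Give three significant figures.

V ≈ 27.1 V

At node B, R3 is in parallel with the load: R3‖R_L = 1095 Ω.
Below node A the resistance is R2 + (R3‖R_L) = 1215 Ω, so V_A = 32.5 × 1215/1315 = 30.03 V.
Then V_B = V_A × (R3‖R_L)/(R2 + R3‖R_L) = 30.03 × 1095/1215 = 27.1 V.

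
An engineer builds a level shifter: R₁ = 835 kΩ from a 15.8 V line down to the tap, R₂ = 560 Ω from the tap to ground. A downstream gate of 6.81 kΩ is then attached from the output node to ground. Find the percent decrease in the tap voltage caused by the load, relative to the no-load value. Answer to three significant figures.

7.59 %

The divider's output (Thévenin) resistance is R₁‖R₂ = 559.6 Ω.
Fractional drop under load = R_th/(R_th + R_L) = 559.6 / (559.6 + 6810) = 0.07594.
So the output falls by 7.59 %.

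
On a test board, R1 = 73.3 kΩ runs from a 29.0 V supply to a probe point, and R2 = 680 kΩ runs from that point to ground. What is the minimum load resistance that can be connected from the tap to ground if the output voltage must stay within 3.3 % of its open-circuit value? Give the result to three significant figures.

Output resistance R_th = R1‖R2 = (73.3 × 680)/753.3 = 66.17 kΩ.
The fractional drop is R_th/(R_th + R_L); requiring this ≤ 0.0330 gives R_L ≥ R_th(1/0.0330 − 1) = 66.17 × 29.30 = 1.94 MΩ.

R_L(min) ≈ 1.94 MΩ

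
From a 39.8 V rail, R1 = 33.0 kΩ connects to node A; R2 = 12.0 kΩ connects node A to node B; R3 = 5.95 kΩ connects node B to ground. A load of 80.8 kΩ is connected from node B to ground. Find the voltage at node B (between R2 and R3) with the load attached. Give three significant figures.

At node B, R3 is in parallel with the load: R3‖R_L = 5.542 kΩ.
Below node A the resistance is R2 + (R3‖R_L) = 17.54 kΩ, so V_A = 39.8 × 17.54/50.54 = 13.81 V.
Then V_B = V_A × (R3‖R_L)/(R2 + R3‖R_L) = 13.81 × 5.542/17.54 = 4.36 V.

V ≈ 4.36 V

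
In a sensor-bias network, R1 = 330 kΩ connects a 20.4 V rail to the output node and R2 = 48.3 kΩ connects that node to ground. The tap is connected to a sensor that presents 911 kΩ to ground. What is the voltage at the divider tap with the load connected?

V_out ≈ 2.49 V

The load sits in parallel with R2: R2‖R_L = (48.3 × 911) / (48.3 + 911) = 45.87 kΩ.
V_out = 20.4 × 45.87 / (330 + 45.87) = 20.4 × 45.87/375.9 = 2.49 V.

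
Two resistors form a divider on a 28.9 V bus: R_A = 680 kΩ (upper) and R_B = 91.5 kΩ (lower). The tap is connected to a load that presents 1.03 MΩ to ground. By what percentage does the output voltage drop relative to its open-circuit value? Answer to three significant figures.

The divider's output (Thévenin) resistance is R_A‖R_B = 80.65 kΩ.
Fractional drop under load = R_th/(R_th + R_L) = 80.65 / (80.65 + 1030) = 0.07261.
So the output falls by 7.26 %.

7.26 %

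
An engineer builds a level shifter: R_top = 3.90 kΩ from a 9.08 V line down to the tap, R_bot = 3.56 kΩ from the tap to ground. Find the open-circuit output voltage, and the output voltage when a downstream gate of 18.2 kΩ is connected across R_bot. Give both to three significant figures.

Unloaded: 4.33 V; loaded: 3.93 V

Open-circuit: V = 9.08 × 3.56/(3.90 + 3.56) = 4.33 V.
With the load, R_bot becomes R_bot‖R_L = 2.978 kΩ, so V = 9.08 × 2.978/6.878 = 3.93 V.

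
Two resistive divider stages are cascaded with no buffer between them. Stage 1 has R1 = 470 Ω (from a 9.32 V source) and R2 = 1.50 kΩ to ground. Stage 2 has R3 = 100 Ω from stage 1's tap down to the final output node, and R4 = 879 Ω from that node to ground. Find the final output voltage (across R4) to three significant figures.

Stage 2 presents R3+R4 = 979.0 Ω as a load on stage 1's tap.
Stage 1's lower leg becomes R2‖(R3+R4) = 592.4 Ω, so V_mid = 9.32 × 592.4/1062 = 5.197 V.
Stage 2 is itself unloaded: V_out = V_mid × R4/(R3+R4) = 5.197 × 879/979.0 = 4.67 V.

V_out ≈ 4.67 V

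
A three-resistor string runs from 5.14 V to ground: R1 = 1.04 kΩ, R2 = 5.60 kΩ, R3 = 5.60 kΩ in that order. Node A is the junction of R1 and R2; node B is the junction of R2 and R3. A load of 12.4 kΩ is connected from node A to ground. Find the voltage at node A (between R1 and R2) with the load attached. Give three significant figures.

Below node A the series string R2+R3 = 11.20 kΩ sits in parallel with the 12.4 kΩ load: 5.885 kΩ.
V_A = 5.14 × 5.885/(1.04 + 5.885) = 4.37 V.

V ≈ 4.37 V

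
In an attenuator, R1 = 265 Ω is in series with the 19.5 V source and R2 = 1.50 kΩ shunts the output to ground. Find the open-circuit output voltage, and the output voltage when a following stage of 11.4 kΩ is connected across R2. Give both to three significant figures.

Unloaded: 16.6 V; loaded: 16.3 V

Open-circuit: V = 19.5 × 1500/(265 + 1500) = 16.6 V.
With the load, R2 becomes R2‖R_L = 1326 Ω, so V = 19.5 × 1326/1591 = 16.3 V.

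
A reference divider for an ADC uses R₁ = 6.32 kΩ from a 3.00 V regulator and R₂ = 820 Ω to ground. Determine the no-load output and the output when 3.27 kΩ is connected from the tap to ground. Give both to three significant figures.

Open-circuit: V = 3.00 × 820/(6320 + 820) = 0.345 V.
With the load, R₂ becomes R₂‖R_L = 655.6 Ω, so V = 3.00 × 655.6/6976 = 0.282 V.

Unloaded: 0.345 V; loaded: 0.282 V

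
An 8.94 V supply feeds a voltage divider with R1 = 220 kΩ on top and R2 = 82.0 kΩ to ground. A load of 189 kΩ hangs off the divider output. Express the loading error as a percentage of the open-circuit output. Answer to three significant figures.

Unloaded V = 8.94 × 82.0/302.0 = 2.427 V.
Loaded: R2‖R_L = 57.19 kΩ, giving V = 8.94 × 57.19/277.2 = 1.844 V.
Drop = (2.427 − 1.844) / 2.427 = 24.0 %.

24.0 %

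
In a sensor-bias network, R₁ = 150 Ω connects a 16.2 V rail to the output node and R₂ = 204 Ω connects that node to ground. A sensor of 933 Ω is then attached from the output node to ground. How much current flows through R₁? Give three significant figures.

I ≈ 51.0 mA

R₂‖R_L = 167.4 Ω, so the source sees R₁ + R₂‖R_L = 317.4 Ω.
I = 16.2 V / 317.4 Ω = 51.0 mA.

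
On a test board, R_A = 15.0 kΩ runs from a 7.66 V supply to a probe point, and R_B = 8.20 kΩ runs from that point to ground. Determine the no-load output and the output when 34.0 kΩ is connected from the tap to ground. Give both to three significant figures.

Unloaded: 2.71 V; loaded: 2.34 V

Open-circuit: V = 7.66 × 8.20/(15.0 + 8.20) = 2.71 V.
With the load, R_B becomes R_B‖R_L = 6.607 kΩ, so V = 7.66 × 6.607/21.61 = 2.34 V.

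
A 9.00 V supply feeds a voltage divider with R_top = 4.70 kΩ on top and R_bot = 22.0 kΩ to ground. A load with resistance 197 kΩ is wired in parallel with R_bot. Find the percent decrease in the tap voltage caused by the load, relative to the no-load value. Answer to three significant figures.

1.93 %

The divider's output (Thévenin) resistance is R_top‖R_bot = 3.873 kΩ.
Fractional drop under load = R_th/(R_th + R_L) = 3.873 / (3.873 + 197) = 0.01928.
So the output falls by 1.93 %.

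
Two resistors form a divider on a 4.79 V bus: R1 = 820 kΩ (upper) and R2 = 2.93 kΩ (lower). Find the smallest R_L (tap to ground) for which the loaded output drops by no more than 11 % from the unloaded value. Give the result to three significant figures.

R_L(min) ≈ 23.6 kΩ

Output resistance R_th = R1‖R2 = (820 × 2.93)/822.9 = 2.920 kΩ.
The fractional drop is R_th/(R_th + R_L); requiring this ≤ 0.110 gives R_L ≥ R_th(1/0.110 − 1) = 2.920 × 8.091 = 23.6 kΩ.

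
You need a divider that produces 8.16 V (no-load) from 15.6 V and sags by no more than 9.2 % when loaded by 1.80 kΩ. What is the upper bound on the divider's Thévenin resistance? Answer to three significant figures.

R_th ≤ 182 Ω

Loading drop = R_th/(R_th + R_L) ≤ 0.0920, so R_th ≤ R_L · ε/(1−ε) = 1.80 kΩ × 0.0920/0.9080 = 182 Ω.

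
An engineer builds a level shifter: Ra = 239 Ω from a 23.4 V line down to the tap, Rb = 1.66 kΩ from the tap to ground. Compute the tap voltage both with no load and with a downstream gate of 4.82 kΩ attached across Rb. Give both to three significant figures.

Open-circuit: V = 23.4 × 1660/(239 + 1660) = 20.5 V.
With the load, Rb becomes Rb‖R_L = 1235 Ω, so V = 23.4 × 1235/1474 = 19.6 V.

Unloaded: 20.5 V; loaded: 19.6 V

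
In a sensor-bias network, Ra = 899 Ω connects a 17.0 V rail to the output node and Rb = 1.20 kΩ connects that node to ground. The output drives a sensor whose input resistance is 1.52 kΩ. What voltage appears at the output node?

V_out ≈ 7.26 V

The load sits in parallel with Rb: Rb‖R_L = (1200 × 1520) / (1200 + 1520) = 670.6 Ω.
V_out = 17.0 × 670.6 / (899 + 670.6) = 17.0 × 670.6/1570 = 7.26 V.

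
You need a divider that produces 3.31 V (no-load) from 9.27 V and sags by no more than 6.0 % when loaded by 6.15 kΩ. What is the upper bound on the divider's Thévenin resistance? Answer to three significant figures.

Loading drop = R_th/(R_th + R_L) ≤ 0.0600, so R_th ≤ R_L · ε/(1−ε) = 6.15 kΩ × 0.0600/0.9400 = 393 Ω.
(Any R1, R2 with R2/(R1+R2) = 0.357 and R1‖R2 ≤ 393 Ω will meet the spec.)

R_th ≤ 393 Ω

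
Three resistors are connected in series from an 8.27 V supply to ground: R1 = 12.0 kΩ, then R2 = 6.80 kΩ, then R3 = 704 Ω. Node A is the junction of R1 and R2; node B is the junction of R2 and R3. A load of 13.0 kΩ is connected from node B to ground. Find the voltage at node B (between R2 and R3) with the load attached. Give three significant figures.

V ≈ 0.284 V

At node B, R3 is in parallel with the load: R3‖R_L = 667.8 Ω.
Below node A the resistance is R2 + (R3‖R_L) = 7468 Ω, so V_A = 8.27 × 7468/19470 = 3.172 V.
Then V_B = V_A × (R3‖R_L)/(R2 + R3‖R_L) = 3.172 × 667.8/7468 = 0.284 V.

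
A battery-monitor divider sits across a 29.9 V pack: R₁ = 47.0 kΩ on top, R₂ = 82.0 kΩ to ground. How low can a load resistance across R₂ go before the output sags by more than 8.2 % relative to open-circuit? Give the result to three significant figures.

R_L(min) ≈ 334 kΩ

Output resistance R_th = R₁‖R₂ = (47.0 × 82.0)/129.0 = 29.88 kΩ.
The fractional drop is R_th/(R_th + R_L); requiring this ≤ 0.0820 gives R_L ≥ R_th(1/0.0820 − 1) = 29.88 × 11.20 = 334 kΩ.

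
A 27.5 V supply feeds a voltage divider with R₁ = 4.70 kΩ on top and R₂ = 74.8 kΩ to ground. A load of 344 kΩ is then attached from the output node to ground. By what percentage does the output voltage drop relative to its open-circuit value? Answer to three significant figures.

1.27 %

The divider's output (Thévenin) resistance is R₁‖R₂ = 4.422 kΩ.
Fractional drop under load = R_th/(R_th + R_L) = 4.422 / (4.422 + 344) = 0.01269.
So the output falls by 1.27 %.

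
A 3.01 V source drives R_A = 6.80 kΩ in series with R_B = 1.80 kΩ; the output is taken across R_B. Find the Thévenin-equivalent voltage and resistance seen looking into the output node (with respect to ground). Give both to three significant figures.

V_th = 0.630 V, R_th = 1.42 kΩ

V_th is the open-circuit tap voltage: 3.01 × 1.80/(6.80 + 1.80) = 0.630 V.
With the supply zeroed, R_A and R_B appear in parallel from the tap: R_th = R_A‖R_B = (6.80 × 1.80)/8.600 = 1.42 kΩ.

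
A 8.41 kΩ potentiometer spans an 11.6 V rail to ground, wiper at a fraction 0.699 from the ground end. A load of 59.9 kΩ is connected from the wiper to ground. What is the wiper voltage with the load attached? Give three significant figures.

V ≈ 7.88 V

The wiper splits the pot into (1−α)R = 2.531 kΩ above and αR = 5.879 kΩ below.
Lower section ‖ load = 5.353 kΩ.
V_wiper = 11.6 × 5.353/(2.531 + 5.353) = 7.88 V.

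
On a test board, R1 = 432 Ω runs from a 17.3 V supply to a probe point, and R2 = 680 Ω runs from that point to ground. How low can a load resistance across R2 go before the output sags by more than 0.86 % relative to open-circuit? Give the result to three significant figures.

R_L(min) ≈ 30.5 kΩ

Output resistance R_th = R1‖R2 = (432 × 680)/1112 = 264.2 Ω.
The fractional drop is R_th/(R_th + R_L); requiring this ≤ 0.00860 gives R_L ≥ R_th(1/0.00860 − 1) = 264.2 × 115.3 = 30.5 kΩ.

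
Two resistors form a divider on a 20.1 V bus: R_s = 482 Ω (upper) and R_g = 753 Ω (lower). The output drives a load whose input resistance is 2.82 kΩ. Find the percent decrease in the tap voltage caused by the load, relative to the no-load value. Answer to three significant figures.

The divider's output (Thévenin) resistance is R_s‖R_g = 293.9 Ω.
Fractional drop under load = R_th/(R_th + R_L) = 293.9 / (293.9 + 2820) = 0.09438.
So the output falls by 9.44 %.

9.44 %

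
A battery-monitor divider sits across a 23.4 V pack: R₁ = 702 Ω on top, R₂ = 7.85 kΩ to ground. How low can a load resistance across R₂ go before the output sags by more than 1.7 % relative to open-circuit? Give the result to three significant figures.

Output resistance R_th = R₁‖R₂ = (702 × 7850)/8552 = 644.4 Ω.
The fractional drop is R_th/(R_th + R_L); requiring this ≤ 0.0170 gives R_L ≥ R_th(1/0.0170 − 1) = 644.4 × 57.82 = 37.3 kΩ.

R_L(min) ≈ 37.3 kΩ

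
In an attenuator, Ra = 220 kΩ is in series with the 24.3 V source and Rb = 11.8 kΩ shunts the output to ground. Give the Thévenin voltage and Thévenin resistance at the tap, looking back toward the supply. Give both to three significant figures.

V_th = 1.24 V, R_th = 11.2 kΩ

V_th is the open-circuit tap voltage: 24.3 × 11.8/(220 + 11.8) = 1.24 V.
With the supply zeroed, Ra and Rb appear in parallel from the tap: R_th = Ra‖Rb = (220 × 11.8)/231.8 = 11.2 kΩ.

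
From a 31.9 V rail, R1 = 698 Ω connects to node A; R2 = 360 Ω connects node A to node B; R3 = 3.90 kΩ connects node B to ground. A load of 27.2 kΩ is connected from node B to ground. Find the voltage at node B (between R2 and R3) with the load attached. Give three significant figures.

At node B, R3 is in parallel with the load: R3‖R_L = 3411 Ω.
Below node A the resistance is R2 + (R3‖R_L) = 3771 Ω, so V_A = 31.9 × 3771/4469 = 26.92 V.
Then V_B = V_A × (R3‖R_L)/(R2 + R3‖R_L) = 26.92 × 3411/3771 = 24.3 V.

V ≈ 24.3 V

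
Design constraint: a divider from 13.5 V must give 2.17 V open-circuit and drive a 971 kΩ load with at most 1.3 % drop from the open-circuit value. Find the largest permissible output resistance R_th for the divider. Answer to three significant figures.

Loading drop = R_th/(R_th + R_L) ≤ 0.0130, so R_th ≤ R_L · ε/(1−ε) = 971 kΩ × 0.0130/0.9870 = 12.8 kΩ.
(Any R1, R2 with R2/(R1+R2) = 0.161 and R1‖R2 ≤ 12.8 kΩ will meet the spec.)

R_th ≤ 12.8 kΩ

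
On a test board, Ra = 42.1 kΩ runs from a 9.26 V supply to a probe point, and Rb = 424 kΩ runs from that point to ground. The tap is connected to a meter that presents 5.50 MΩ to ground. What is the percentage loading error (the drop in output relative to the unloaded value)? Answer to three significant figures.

The divider's output (Thévenin) resistance is Ra‖Rb = 38.30 kΩ.
Fractional drop under load = R_th/(R_th + R_L) = 38.30 / (38.30 + 5500) = 0.006915.
So the output falls by 0.692 %.

0.692 %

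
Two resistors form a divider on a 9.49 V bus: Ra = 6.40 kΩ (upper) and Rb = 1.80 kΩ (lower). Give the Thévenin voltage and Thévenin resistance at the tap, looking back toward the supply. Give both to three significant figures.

V_th = 2.08 V, R_th = 1.40 kΩ

V_th is the open-circuit tap voltage: 9.49 × 1.80/(6.40 + 1.80) = 2.08 V.
With the supply zeroed, Ra and Rb appear in parallel from the tap: R_th = Ra‖Rb = (6.40 × 1.80)/8.200 = 1.40 kΩ.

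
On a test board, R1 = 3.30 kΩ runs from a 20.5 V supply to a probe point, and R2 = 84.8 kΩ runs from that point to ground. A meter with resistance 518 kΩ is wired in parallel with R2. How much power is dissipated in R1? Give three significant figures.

P ≈ 0.239 mW

Total resistance from the source is R1 + (R2‖R_L) = 76.17 kΩ, so I = 20.5/76.17 kΩ = 0.2691 mA.
P = I²·R1 = (0.2691 mA)² × 3.30 kΩ = 0.239 mW.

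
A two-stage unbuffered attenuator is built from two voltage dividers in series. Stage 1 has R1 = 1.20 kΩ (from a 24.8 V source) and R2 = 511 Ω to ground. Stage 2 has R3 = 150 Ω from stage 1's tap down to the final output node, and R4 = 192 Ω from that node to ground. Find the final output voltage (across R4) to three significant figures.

Stage 2 presents R3+R4 = 342.0 Ω as a load on stage 1's tap.
Stage 1's lower leg becomes R2‖(R3+R4) = 204.9 Ω, so V_mid = 24.8 × 204.9/1405 = 3.617 V.
Stage 2 is itself unloaded: V_out = V_mid × R4/(R3+R4) = 3.617 × 192/342.0 = 2.03 V.

V_out ≈ 2.03 V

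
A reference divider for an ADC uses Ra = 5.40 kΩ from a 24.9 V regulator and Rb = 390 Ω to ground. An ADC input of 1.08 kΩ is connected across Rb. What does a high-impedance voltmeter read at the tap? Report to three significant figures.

The load sits in parallel with Rb: Rb‖R_L = (390 × 1080) / (390 + 1080) = 286.5 Ω.
V_out = 24.9 × 286.5 / (5400 + 286.5) = 24.9 × 286.5/5687 = 1.25 V.

V_out ≈ 1.25 V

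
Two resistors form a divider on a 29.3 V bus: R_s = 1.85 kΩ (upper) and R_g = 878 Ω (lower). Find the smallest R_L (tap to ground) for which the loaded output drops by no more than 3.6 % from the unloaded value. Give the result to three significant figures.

R_L(min) ≈ 15.9 kΩ

Output resistance R_th = R_s‖R_g = (1850 × 878)/2728 = 595.4 Ω.
The fractional drop is R_th/(R_th + R_L); requiring this ≤ 0.0360 gives R_L ≥ R_th(1/0.0360 − 1) = 595.4 × 26.78 = 15.9 kΩ.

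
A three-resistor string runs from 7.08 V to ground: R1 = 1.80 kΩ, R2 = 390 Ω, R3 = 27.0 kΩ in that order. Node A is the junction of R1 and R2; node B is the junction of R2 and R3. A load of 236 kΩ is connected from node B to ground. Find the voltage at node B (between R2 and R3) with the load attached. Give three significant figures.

V ≈ 6.49 V

At node B, R3 is in parallel with the load: R3‖R_L = 24230 Ω.
Below node A the resistance is R2 + (R3‖R_L) = 24620 Ω, so V_A = 7.08 × 24620/26420 = 6.598 V.
Then V_B = V_A × (R3‖R_L)/(R2 + R3‖R_L) = 6.598 × 24230/24620 = 6.49 V.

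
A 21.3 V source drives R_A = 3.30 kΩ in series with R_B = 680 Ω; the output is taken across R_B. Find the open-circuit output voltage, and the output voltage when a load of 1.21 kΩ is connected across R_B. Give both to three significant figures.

Open-circuit: V = 21.3 × 680/(3300 + 680) = 3.64 V.
With the load, R_B becomes R_B‖R_L = 435.3 Ω, so V = 21.3 × 435.3/3735 = 2.48 V.

Unloaded: 3.64 V; loaded: 2.48 V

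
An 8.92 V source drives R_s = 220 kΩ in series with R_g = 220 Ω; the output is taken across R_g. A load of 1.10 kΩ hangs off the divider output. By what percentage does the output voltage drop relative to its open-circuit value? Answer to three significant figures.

16.7 %

The divider's output (Thévenin) resistance is R_s‖R_g = 219.8 Ω.
Fractional drop under load = R_th/(R_th + R_L) = 219.8 / (219.8 + 1100) = 0.1665.
So the output falls by 16.7 %.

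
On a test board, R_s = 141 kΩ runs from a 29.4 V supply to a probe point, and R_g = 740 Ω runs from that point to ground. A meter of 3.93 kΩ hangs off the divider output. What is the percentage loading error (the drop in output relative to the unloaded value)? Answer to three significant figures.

15.8 %

The divider's output (Thévenin) resistance is R_s‖R_g = 736.1 Ω.
Fractional drop under load = R_th/(R_th + R_L) = 736.1 / (736.1 + 3930) = 0.1578.
So the output falls by 15.8 %.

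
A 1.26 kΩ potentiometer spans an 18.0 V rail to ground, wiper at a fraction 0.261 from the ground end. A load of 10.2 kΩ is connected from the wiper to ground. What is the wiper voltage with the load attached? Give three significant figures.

V ≈ 4.59 V

The wiper splits the pot into (1−α)R = 931.1 Ω above and αR = 328.9 Ω below.
Lower section ‖ load = 318.6 Ω.
V_wiper = 18.0 × 318.6/(931.1 + 318.6) = 4.59 V.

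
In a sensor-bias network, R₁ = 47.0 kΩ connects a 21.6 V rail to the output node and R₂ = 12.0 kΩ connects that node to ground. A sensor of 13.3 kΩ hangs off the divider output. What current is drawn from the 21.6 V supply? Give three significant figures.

R₂‖R_L = 6.308 kΩ, so the source sees R₁ + R₂‖R_L = 53.31 kΩ.
I = 21.6 V / 53.31 kΩ = 0.405 mA.

I ≈ 0.405 mA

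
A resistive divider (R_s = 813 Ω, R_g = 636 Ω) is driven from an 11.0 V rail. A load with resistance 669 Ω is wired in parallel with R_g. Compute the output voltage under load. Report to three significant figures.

V_out ≈ 3.15 V

The load sits in parallel with R_g: R_g‖R_L = (636 × 669) / (636 + 669) = 326.0 Ω.
V_out = 11.0 × 326.0 / (813 + 326.0) = 11.0 × 326.0/1139 = 3.15 V.
(Unloaded it would have been 4.83 V.)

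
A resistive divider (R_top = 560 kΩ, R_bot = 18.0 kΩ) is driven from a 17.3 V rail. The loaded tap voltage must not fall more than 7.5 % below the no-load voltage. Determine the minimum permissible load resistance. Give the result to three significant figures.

R_L(min) ≈ 215 kΩ

Output resistance R_th = R_top‖R_bot = (560 × 18.0)/578.0 = 17.44 kΩ.
The fractional drop is R_th/(R_th + R_L); requiring this ≤ 0.0750 gives R_L ≥ R_th(1/0.0750 − 1) = 17.44 × 12.33 = 215 kΩ.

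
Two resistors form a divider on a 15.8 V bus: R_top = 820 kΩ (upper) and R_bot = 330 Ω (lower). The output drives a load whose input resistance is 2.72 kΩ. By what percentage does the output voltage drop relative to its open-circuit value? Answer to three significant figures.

10.8 %

Unloaded V = 15.8 × 330/820300 = 0.0063560 V.
Loaded: R_bot‖R_L = 294.3 Ω, giving V = 15.8 × 294.3/820300 = 0.0056685 V.
Drop = (0.0063560 − 0.0056685) / 0.0063560 = 10.8 %.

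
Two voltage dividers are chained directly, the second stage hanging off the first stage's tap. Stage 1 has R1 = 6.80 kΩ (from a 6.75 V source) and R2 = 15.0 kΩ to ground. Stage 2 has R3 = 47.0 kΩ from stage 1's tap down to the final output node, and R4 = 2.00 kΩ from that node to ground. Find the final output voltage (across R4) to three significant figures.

Stage 2 presents R3+R4 = 49.00 kΩ as a load on stage 1's tap.
Stage 1's lower leg becomes R2‖(R3+R4) = 11.48 kΩ, so V_mid = 6.75 × 11.48/18.28 = 4.240 V.
Stage 2 is itself unloaded: V_out = V_mid × R4/(R3+R4) = 4.240 × 2.00/49.00 = 0.173 V.

V_out ≈ 0.173 V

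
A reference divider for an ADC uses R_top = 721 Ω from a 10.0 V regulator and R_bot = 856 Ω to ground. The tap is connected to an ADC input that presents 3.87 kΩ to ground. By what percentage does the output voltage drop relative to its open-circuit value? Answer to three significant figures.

9.18 %

The divider's output (Thévenin) resistance is R_top‖R_bot = 391.4 Ω.
Fractional drop under load = R_th/(R_th + R_L) = 391.4 / (391.4 + 3870) = 0.09184.
So the output falls by 9.18 %.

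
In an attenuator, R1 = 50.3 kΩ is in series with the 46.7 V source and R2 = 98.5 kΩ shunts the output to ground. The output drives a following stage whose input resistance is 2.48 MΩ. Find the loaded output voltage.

The load sits in parallel with R2: R2‖R_L = (98.5 × 2480) / (98.5 + 2480) = 94.74 kΩ.
V_out = 46.7 × 94.74 / (50.3 + 94.74) = 46.7 × 94.74/145.0 = 30.5 V.
(Unloaded it would have been 30.9 V.)

V_out ≈ 30.5 V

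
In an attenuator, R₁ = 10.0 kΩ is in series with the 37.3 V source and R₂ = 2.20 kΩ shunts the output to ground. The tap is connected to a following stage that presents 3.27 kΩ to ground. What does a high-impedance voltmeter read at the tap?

V_out ≈ 4.34 V

The load sits in parallel with R₂: R₂‖R_L = (2.20 × 3.27) / (2.20 + 3.27) = 1.315 kΩ.
V_out = 37.3 × 1.315 / (10.0 + 1.315) = 37.3 × 1.315/11.32 = 4.34 V.
(Unloaded it would have been 6.73 V.)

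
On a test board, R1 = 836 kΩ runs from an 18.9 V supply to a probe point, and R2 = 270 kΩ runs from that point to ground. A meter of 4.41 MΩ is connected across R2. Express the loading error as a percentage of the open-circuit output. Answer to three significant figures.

The divider's output (Thévenin) resistance is R1‖R2 = 204.1 kΩ.
Fractional drop under load = R_th/(R_th + R_L) = 204.1 / (204.1 + 4410) = 0.04423.
So the output falls by 4.42 %.

4.42 %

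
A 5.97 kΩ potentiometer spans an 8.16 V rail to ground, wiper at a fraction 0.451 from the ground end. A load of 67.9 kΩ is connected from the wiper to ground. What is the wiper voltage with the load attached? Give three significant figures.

V ≈ 3.60 V

The wiper splits the pot into (1−α)R = 3.278 kΩ above and αR = 2.692 kΩ below.
Lower section ‖ load = 2.590 kΩ.
V_wiper = 8.16 × 2.590/(3.278 + 2.590) = 3.60 V.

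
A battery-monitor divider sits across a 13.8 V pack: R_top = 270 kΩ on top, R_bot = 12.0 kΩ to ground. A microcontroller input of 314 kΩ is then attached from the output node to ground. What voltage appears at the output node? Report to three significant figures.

V_out ≈ 0.567 V

The load sits in parallel with R_bot: R_bot‖R_L = (12.0 × 314) / (12.0 + 314) = 11.56 kΩ.
V_out = 13.8 × 11.56 / (270 + 11.56) = 13.8 × 11.56/281.6 = 0.567 V.
(Unloaded it would have been 0.587 V.)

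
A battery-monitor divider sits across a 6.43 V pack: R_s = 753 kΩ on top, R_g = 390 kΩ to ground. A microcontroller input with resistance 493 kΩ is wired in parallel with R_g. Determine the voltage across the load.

V_out ≈ 1.44 V

The load sits in parallel with R_g: R_g‖R_L = (390 × 493) / (390 + 493) = 217.7 kΩ.
V_out = 6.43 × 217.7 / (753 + 217.7) = 6.43 × 217.7/970.7 = 1.44 V.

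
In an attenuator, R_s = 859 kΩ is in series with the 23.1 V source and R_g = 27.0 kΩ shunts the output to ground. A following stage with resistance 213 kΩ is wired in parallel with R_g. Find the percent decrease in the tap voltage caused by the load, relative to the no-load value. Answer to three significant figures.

Unloaded V = 23.1 × 27.0/886.0 = 0.70395 V.
Loaded: R_g‖R_L = 23.96 kΩ, giving V = 23.1 × 23.96/883.0 = 0.62691 V.
Drop = (0.70395 − 0.62691) / 0.70395 = 10.9 %.

10.9 %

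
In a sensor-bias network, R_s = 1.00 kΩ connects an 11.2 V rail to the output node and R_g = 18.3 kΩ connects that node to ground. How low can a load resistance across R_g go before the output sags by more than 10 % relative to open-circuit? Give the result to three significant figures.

Output resistance R_th = R_s‖R_g = (1000 × 18300)/19300 = 948.2 Ω.
The fractional drop is R_th/(R_th + R_L); requiring this ≤ 0.100 gives R_L ≥ R_th(1/0.100 − 1) = 948.2 × 9.000 = 8.53 kΩ.

R_L(min) ≈ 8.53 kΩ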